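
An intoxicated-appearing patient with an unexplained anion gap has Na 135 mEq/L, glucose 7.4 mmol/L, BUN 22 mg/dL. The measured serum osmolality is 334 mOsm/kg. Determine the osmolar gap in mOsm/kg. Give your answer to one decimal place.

Calculated osmolality = 2·Na + glucose + BUN/2.8
= 2·135 + 7.4 + 22/2.8
= 270 + 7.40 + 7.86
= 285.26 mOsm/kg ≈ 285.3 mOsm/kg
Osmolar gap = measured − calculated = 334 − 285.3 = 48.7 mOsm/kg

48.7 mOsm/kg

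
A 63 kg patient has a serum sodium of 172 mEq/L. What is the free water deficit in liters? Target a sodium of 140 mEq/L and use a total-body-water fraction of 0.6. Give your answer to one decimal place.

TBW = 0.6 · 63 = 37.8 L
Free water deficit = TBW · (Na/140 − 1)
= 37.8 · (172/140 − 1)
= 37.8 · 0.2286
= 8.64 L

8.6 L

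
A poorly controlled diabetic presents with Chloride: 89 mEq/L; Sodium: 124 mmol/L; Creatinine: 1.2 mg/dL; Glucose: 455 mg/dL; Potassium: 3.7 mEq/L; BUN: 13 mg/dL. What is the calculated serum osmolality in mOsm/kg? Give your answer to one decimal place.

277.9 mOsm/kg

Calculated osmolality = 2·Na + glucose/18 + BUN/2.8
= 2·124 + 455/18 + 13/2.8
= 248 + 25.28 + 4.64
= 277.92 mOsm/kg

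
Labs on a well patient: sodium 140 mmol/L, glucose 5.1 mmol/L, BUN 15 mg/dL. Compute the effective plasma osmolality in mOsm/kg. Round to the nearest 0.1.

Effective osmolality excludes urea (freely permeant across cell membranes):
2·Na + glucose
= 2·140 + 5.1
= 280 + 5.1
= 285.1 mOsm/kg

285.1 mOsm/kg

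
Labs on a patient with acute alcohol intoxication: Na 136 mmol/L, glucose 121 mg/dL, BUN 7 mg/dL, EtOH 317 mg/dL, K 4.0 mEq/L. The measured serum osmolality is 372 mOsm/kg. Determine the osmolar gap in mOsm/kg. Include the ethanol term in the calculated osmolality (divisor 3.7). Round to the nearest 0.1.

Calculated osmolality = 2·Na + glucose/18 + BUN/2.8 + ethanol/3.7
= 2·136 + 121/18 + 7/2.8 + 317/3.7
= 272 + 6.72 + 2.50 + 85.68
= 366.9 mOsm/kg ≈ 366.9 mOsm/kg
Osmolar gap = measured − calculated = 372 − 366.9 = 5.1 mOsm/kg

5.1 mOsm/kg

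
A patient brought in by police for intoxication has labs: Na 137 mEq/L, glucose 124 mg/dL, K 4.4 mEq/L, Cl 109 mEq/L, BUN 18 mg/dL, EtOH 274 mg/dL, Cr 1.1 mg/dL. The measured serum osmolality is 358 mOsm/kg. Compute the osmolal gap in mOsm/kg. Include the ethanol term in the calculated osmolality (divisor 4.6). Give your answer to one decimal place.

11.1 mOsm/kg

Calculated osmolality = 2·Na + glucose/18 + BUN/2.8 + ethanol/4.6
= 2·137 + 124/18 + 18/2.8 + 274/4.6
= 274 + 6.89 + 6.43 + 59.57
= 346.89 mOsm/kg ≈ 346.9 mOsm/kg
Osmolar gap = measured − calculated = 358 − 346.9 = 11.1 mOsm/kg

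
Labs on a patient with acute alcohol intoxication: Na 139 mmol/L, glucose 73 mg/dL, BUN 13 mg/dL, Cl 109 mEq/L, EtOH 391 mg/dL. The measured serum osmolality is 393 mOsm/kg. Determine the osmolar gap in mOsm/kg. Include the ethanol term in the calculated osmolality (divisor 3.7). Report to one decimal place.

Calculated osmolality = 2·Na + glucose/18 + BUN/2.8 + ethanol/3.7
= 2·139 + 73/18 + 13/2.8 + 391/3.7
= 278 + 4.06 + 4.64 + 105.68
= 392.38 mOsm/kg ≈ 392.4 mOsm/kg
Osmolar gap = measured − calculated = 393 − 392.4 = 0.6 mOsm/kg

0.6 mOsm/kg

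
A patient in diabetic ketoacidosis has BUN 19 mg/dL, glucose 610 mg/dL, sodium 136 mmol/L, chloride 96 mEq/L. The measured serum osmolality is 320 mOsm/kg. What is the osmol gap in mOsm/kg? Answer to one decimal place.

7.3 mOsm/kg

Calculated osmolality = 2·Na + glucose/18 + BUN/2.8
= 2·136 + 610/18 + 19/2.8
= 272 + 33.89 + 6.79
= 312.68 mOsm/kg ≈ 312.7 mOsm/kg
Osmolar gap = measured − calculated = 320 − 312.7 = 7.3 mOsm/kg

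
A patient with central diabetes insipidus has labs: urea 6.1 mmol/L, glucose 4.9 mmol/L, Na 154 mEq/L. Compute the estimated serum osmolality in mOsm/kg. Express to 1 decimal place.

Calculated osmolality = 2·Na + glucose + urea
= 2·154 + 4.9 + 6.1
= 308 + 4.90 + 6.10
= 319 mOsm/kg

319.0 mOsm/kg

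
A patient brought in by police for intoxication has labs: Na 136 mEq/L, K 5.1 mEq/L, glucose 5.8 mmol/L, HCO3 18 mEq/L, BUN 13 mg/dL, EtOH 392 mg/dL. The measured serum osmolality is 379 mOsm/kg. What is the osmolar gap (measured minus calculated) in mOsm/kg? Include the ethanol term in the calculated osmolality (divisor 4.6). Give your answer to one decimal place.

Calculated osmolality = 2·Na + glucose + BUN/2.8 + ethanol/4.6
= 2·136 + 5.8 + 13/2.8 + 392/4.6
= 272 + 5.80 + 4.64 + 85.22
= 367.66 mOsm/kg ≈ 367.7 mOsm/kg
Osmolar gap = measured − calculated = 379 − 367.7 = 11.3 mOsm/kg

11.3 mOsm/kg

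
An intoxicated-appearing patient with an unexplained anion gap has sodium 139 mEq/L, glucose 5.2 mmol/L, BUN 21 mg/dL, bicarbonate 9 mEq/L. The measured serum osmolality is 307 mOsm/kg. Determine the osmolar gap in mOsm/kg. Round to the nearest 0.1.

Calculated osmolality = 2·Na + glucose + BUN/2.8
= 2·139 + 5.2 + 21/2.8
= 278 + 5.20 + 7.50
= 290.7 mOsm/kg ≈ 290.7 mOsm/kg
Osmolar gap = measured − calculated = 307 − 290.7 = 16.3 mOsm/kg

16.3 mOsm/kg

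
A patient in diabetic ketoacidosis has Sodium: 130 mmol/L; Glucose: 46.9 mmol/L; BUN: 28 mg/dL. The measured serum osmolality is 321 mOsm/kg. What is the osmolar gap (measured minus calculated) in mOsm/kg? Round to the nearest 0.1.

Calculated osmolality = 2·Na + glucose + BUN/2.8
= 2·130 + 46.9 + 28/2.8
= 260 + 46.90 + 10
= 316.9 mOsm/kg ≈ 316.9 mOsm/kg
Osmolar gap = measured − calculated = 321 − 316.9 = 4.1 mOsm/kg

4.1 mOsm/kg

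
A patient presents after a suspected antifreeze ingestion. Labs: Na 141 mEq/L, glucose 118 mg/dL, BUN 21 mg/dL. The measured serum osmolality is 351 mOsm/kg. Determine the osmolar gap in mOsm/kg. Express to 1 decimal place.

Calculated osmolality = 2·Na + glucose/18 + BUN/2.8
= 2·141 + 118/18 + 21/2.8
= 282 + 6.56 + 7.50
= 296.06 mOsm/kg ≈ 296.1 mOsm/kg
Osmolar gap = measured − calculated = 351 − 296.1 = 54.9 mOsm/kg

54.9 mOsm/kg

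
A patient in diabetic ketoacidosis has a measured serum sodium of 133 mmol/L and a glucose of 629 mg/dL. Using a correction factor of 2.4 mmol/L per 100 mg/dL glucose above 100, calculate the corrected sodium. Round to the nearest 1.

146 mmol/L

Corrected Na = measured Na + 2.4 · (glucose − 100)/100
= 133 + 2.4 · (629 − 100)/100
= 133 + 12.7
= 145.7 mmol/L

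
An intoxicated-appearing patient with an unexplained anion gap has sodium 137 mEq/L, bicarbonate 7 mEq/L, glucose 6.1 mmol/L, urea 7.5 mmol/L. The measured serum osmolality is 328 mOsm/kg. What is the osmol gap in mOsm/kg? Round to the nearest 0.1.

Calculated osmolality = 2·Na + glucose + urea
= 2·137 + 6.1 + 7.5
= 274 + 6.10 + 7.50
= 287.6 mOsm/kg ≈ 287.6 mOsm/kg
Osmolar gap = measured − calculated = 328 − 287.6 = 40.4 mOsm/kg

40.4 mOsm/kg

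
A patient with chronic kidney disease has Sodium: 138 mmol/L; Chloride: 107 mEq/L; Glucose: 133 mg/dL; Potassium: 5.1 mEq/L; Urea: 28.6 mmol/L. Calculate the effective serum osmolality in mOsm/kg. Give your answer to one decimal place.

Effective osmolality excludes urea (freely permeant across cell membranes):
2·Na + glucose/18
= 2·138 + 133/18
= 276 + 7.39
= 283.39 mOsm/kg

283.4 mOsm/kg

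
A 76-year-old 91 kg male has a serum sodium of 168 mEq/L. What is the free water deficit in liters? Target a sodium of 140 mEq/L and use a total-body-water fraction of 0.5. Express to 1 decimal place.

9.1 L

TBW = 0.5 · 91 = 45.5 L
Free water deficit = TBW · (Na/140 − 1)
= 45.5 · (168/140 − 1)
= 45.5 · 0.2
= 9.1 L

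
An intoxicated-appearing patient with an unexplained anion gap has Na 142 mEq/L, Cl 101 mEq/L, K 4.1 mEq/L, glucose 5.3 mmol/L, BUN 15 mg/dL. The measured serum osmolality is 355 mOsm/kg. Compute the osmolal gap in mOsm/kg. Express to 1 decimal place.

Calculated osmolality = 2·Na + glucose + BUN/2.8
= 2·142 + 5.3 + 15/2.8
= 284 + 5.30 + 5.36
= 294.66 mOsm/kg ≈ 294.7 mOsm/kg
Osmolar gap = measured − calculated = 355 − 294.7 = 60.3 mOsm/kg

60.3 mOsm/kg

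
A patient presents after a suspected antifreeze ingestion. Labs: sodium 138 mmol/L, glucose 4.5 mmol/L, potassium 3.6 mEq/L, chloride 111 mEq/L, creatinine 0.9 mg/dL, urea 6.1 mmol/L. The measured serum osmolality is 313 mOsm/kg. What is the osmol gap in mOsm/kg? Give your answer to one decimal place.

Calculated osmolality = 2·Na + glucose + urea
= 2·138 + 4.5 + 6.1
= 276 + 4.50 + 6.10
= 286.6 mOsm/kg ≈ 286.6 mOsm/kg
Osmolar gap = measured − calculated = 313 − 286.6 = 26.4 mOsm/kg

26.4 mOsm/kg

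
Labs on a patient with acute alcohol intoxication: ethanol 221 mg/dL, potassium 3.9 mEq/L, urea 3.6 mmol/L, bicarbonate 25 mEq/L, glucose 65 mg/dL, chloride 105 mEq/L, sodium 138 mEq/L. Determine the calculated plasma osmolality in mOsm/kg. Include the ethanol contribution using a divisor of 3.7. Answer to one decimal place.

Calculated osmolality = 2·Na + glucose/18 + urea + ethanol/3.7
= 2·138 + 65/18 + 3.6 + 221/3.7
= 276 + 3.61 + 3.60 + 59.73
= 342.94 mOsm/kg

342.9 mOsm/kg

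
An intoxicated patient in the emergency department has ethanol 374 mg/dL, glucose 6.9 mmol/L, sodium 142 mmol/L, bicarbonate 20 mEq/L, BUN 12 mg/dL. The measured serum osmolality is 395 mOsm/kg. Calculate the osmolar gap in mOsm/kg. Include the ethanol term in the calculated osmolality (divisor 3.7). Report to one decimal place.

-1.3 mOsm/kg

Calculated osmolality = 2·Na + glucose + BUN/2.8 + ethanol/3.7
= 2·142 + 6.9 + 12/2.8 + 374/3.7
= 284 + 6.90 + 4.29 + 101.08
= 396.27 mOsm/kg ≈ 396.3 mOsm/kg
Osmolar gap = measured − calculated = 395 − 396.3 = -1.3 mOsm/kg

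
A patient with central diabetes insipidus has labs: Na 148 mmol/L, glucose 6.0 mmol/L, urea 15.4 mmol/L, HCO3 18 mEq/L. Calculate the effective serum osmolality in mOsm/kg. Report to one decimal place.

302.0 mOsm/kg

Effective osmolality excludes urea (freely permeant across cell membranes):
2·Na + glucose
= 2·148 + 6
= 296 + 6
= 302 mOsm/kg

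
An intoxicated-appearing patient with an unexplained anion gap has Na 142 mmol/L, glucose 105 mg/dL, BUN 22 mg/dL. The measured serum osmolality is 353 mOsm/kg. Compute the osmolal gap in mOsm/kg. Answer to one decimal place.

55.3 mOsm/kg

Calculated osmolality = 2·Na + glucose/18 + BUN/2.8
= 2·142 + 105/18 + 22/2.8
= 284 + 5.83 + 7.86
= 297.69 mOsm/kg ≈ 297.7 mOsm/kg
Osmolar gap = measured − calculated = 353 − 297.7 = 55.3 mOsm/kg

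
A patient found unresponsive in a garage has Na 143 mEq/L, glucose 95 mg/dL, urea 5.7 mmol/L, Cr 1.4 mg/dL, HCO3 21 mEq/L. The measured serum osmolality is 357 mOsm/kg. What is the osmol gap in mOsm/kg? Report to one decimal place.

Calculated osmolality = 2·Na + glucose/18 + urea
= 2·143 + 95/18 + 5.7
= 286 + 5.28 + 5.70
= 296.98 mOsm/kg ≈ 297.0 mOsm/kg
Osmolar gap = measured − calculated = 357 − 297.0 = 60.0 mOsm/kg

60.0 mOsm/kg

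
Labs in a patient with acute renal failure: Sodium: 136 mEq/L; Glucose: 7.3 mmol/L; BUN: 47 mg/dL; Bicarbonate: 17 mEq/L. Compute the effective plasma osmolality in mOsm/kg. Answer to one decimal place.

279.3 mOsm/kg

Effective osmolality excludes urea (freely permeant across cell membranes):
2·Na + glucose
= 2·136 + 7.3
= 272 + 7.3
= 279.3 mOsm/kg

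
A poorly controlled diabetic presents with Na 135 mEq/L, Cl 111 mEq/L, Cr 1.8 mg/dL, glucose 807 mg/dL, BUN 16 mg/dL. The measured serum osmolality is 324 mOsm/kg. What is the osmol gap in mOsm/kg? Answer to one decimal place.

Calculated osmolality = 2·Na + glucose/18 + BUN/2.8
= 2·135 + 807/18 + 16/2.8
= 270 + 44.83 + 5.71
= 320.54 mOsm/kg ≈ 320.5 mOsm/kg
Osmolar gap = measured − calculated = 324 − 320.5 = 3.5 mOsm/kg

3.5 mOsm/kg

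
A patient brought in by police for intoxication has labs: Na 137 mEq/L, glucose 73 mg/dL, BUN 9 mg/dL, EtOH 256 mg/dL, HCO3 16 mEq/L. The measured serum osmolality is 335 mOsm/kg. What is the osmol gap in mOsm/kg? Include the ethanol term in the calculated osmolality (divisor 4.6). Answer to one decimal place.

Calculated osmolality = 2·Na + glucose/18 + BUN/2.8 + ethanol/4.6
= 2·137 + 73/18 + 9/2.8 + 256/4.6
= 274 + 4.06 + 3.21 + 55.65
= 336.92 mOsm/kg ≈ 336.9 mOsm/kg
Osmolar gap = measured − calculated = 335 − 336.9 = -1.9 mOsm/kg

-1.9 mOsm/kg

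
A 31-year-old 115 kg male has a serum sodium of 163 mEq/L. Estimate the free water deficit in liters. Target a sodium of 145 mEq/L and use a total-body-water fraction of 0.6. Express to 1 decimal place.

8.6 L

TBW = 0.6 · 115 = 69 L
Free water deficit = TBW · (Na/145 − 1)
= 69 · (163/145 − 1)
= 69 · 0.1241
= 8.56 L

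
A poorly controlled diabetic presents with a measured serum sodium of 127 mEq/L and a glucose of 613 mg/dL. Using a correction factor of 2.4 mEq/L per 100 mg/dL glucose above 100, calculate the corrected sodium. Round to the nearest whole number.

Corrected Na = measured Na + 2.4 · (glucose − 100)/100
= 127 + 2.4 · (613 − 100)/100
= 127 + 12.3
= 139.3 mEq/L

139 mEq/L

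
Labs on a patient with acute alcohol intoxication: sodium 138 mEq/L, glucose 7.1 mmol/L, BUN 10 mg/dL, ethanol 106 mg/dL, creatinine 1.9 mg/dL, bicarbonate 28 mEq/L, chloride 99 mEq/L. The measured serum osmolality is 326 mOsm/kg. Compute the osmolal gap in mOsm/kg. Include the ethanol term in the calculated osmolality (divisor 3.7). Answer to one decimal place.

Calculated osmolality = 2·Na + glucose + BUN/2.8 + ethanol/3.7
= 2·138 + 7.1 + 10/2.8 + 106/3.7
= 276 + 7.10 + 3.57 + 28.65
= 315.32 mOsm/kg ≈ 315.3 mOsm/kg
Osmolar gap = measured − calculated = 326 − 315.3 = 10.7 mOsm/kg

10.7 mOsm/kg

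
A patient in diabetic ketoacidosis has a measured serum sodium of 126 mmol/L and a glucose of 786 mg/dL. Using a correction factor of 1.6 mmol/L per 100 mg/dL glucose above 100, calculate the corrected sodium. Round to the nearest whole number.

137 mmol/L

Corrected Na = measured Na + 1.6 · (glucose − 100)/100
= 126 + 1.6 · (786 − 100)/100
= 126 + 11
= 137 mmol/L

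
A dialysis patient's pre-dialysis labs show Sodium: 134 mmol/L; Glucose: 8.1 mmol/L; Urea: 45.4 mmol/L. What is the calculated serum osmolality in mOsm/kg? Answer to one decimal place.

321.5 mOsm/kg

Calculated osmolality = 2·Na + glucose + urea
= 2·134 + 8.1 + 45.4
= 268 + 8.10 + 45.40
= 321.5 mOsm/kg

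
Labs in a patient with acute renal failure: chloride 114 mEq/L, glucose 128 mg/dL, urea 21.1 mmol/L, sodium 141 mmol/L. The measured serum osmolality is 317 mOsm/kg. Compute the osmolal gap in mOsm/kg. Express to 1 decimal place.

6.8 mOsm/kg

Calculated osmolality = 2·Na + glucose/18 + urea
= 2·141 + 128/18 + 21.1
= 282 + 7.11 + 21.10
= 310.21 mOsm/kg ≈ 310.2 mOsm/kg
Osmolar gap = measured − calculated = 317 − 310.2 = 6.8 mOsm/kg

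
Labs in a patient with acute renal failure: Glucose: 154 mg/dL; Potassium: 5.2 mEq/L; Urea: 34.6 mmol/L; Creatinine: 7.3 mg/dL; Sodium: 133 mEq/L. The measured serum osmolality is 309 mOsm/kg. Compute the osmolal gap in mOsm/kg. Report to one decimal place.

Calculated osmolality = 2·Na + glucose/18 + urea
= 2·133 + 154/18 + 34.6
= 266 + 8.56 + 34.60
= 309.16 mOsm/kg ≈ 309.2 mOsm/kg
Osmolar gap = measured − calculated = 309 − 309.2 = -0.2 mOsm/kg

-0.2 mOsm/kg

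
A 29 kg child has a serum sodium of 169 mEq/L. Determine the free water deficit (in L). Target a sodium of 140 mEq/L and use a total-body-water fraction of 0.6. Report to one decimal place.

3.6 L

TBW = 0.6 · 29 = 17.4 L
Free water deficit = TBW · (Na/140 − 1)
= 17.4 · (169/140 − 1)
= 17.4 · 0.2071
= 3.6 L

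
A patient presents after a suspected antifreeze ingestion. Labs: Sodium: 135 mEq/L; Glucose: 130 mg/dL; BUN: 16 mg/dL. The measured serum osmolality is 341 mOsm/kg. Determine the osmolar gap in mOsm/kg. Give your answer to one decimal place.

Calculated osmolality = 2·Na + glucose/18 + BUN/2.8
= 2·135 + 130/18 + 16/2.8
= 270 + 7.22 + 5.71
= 282.93 mOsm/kg ≈ 282.9 mOsm/kg
Osmolar gap = measured − calculated = 341 − 282.9 = 58.1 mOsm/kg

58.1 mOsm/kg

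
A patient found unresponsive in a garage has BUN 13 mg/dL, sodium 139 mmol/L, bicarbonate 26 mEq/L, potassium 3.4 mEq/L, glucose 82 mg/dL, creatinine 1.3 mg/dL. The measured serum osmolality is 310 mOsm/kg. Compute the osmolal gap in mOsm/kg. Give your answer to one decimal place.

Calculated osmolality = 2·Na + glucose/18 + BUN/2.8
= 2·139 + 82/18 + 13/2.8
= 278 + 4.56 + 4.64
= 287.2 mOsm/kg ≈ 287.2 mOsm/kg
Osmolar gap = measured − calculated = 310 − 287.2 = 22.8 mOsm/kg

22.8 mOsm/kg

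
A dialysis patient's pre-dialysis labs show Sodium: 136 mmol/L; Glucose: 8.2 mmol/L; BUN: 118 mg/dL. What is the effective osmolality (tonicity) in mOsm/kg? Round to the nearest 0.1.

280.2 mOsm/kg

Effective osmolality excludes urea (freely permeant across cell membranes):
2·Na + glucose
= 2·136 + 8.2
= 272 + 8.2
= 280.2 mOsm/kg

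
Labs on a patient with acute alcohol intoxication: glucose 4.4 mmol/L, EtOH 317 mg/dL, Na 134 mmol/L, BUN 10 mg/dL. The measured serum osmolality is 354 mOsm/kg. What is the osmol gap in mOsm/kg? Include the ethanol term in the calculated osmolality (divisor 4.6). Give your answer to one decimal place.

Calculated osmolality = 2·Na + glucose + BUN/2.8 + ethanol/4.6
= 2·134 + 4.4 + 10/2.8 + 317/4.6
= 268 + 4.40 + 3.57 + 68.91
= 344.88 mOsm/kg ≈ 344.9 mOsm/kg
Osmolar gap = measured − calculated = 354 − 344.9 = 9.1 mOsm/kg

9.1 mOsm/kg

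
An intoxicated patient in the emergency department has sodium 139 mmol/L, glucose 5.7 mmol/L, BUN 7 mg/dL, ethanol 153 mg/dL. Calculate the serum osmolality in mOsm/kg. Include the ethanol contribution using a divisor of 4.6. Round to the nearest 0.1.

319.5 mOsm/kg

Calculated osmolality = 2·Na + glucose + BUN/2.8 + ethanol/4.6
= 2·139 + 5.7 + 7/2.8 + 153/4.6
= 278 + 5.70 + 2.50 + 33.26
= 319.46 mOsm/kg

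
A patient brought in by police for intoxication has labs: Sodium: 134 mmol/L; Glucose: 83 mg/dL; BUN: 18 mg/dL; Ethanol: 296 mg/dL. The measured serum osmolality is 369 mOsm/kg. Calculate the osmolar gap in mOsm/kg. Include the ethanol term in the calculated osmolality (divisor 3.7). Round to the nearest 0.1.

10.0 mOsm/kg

Calculated osmolality = 2·Na + glucose/18 + BUN/2.8 + ethanol/3.7
= 2·134 + 83/18 + 18/2.8 + 296/3.7
= 268 + 4.61 + 6.43 + 80
= 359.04 mOsm/kg ≈ 359.0 mOsm/kg
Osmolar gap = measured − calculated = 369 − 359.0 = 10.0 mOsm/kg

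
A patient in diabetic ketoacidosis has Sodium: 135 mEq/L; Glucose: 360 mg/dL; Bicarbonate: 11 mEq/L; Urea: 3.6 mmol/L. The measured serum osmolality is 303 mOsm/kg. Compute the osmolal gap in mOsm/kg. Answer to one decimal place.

9.4 mOsm/kg

Calculated osmolality = 2·Na + glucose/18 + urea
= 2·135 + 360/18 + 3.6
= 270 + 20 + 3.60
= 293.6 mOsm/kg ≈ 293.6 mOsm/kg
Osmolar gap = measured − calculated = 303 − 293.6 = 9.4 mOsm/kg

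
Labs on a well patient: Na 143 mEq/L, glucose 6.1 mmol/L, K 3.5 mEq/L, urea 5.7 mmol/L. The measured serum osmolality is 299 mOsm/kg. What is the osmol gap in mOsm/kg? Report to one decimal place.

1.2 mOsm/kg

Calculated osmolality = 2·Na + glucose + urea
= 2·143 + 6.1 + 5.7
= 286 + 6.10 + 5.70
= 297.8 mOsm/kg ≈ 297.8 mOsm/kg
Osmolar gap = measured − calculated = 299 − 297.8 = 1.2 mOsm/kg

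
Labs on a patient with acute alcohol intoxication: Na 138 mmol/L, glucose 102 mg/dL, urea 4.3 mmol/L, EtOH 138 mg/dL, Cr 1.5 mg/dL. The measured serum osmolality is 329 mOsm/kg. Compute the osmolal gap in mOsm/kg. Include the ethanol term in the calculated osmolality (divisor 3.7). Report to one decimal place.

5.7 mOsm/kg

Calculated osmolality = 2·Na + glucose/18 + urea + ethanol/3.7
= 2·138 + 102/18 + 4.3 + 138/3.7
= 276 + 5.67 + 4.30 + 37.30
= 323.27 mOsm/kg ≈ 323.3 mOsm/kg
Osmolar gap = measured − calculated = 329 − 323.3 = 5.7 mOsm/kg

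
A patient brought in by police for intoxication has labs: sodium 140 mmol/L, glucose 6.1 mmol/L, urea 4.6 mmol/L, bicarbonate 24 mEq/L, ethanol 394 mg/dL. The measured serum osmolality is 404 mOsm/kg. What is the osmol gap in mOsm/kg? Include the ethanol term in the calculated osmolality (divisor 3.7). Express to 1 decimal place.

Calculated osmolality = 2·Na + glucose + urea + ethanol/3.7
= 2·140 + 6.1 + 4.6 + 394/3.7
= 280 + 6.10 + 4.60 + 106.49
= 397.19 mOsm/kg ≈ 397.2 mOsm/kg
Osmolar gap = measured − calculated = 404 − 397.2 = 6.8 mOsm/kg

6.8 mOsm/kg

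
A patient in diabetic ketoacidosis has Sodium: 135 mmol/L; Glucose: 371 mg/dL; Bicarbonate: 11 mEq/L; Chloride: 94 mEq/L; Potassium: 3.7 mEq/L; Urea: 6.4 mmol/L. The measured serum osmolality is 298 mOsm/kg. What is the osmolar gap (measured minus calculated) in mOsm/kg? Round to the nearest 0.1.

1.0 mOsm/kg

Calculated osmolality = 2·Na + glucose/18 + urea
= 2·135 + 371/18 + 6.4
= 270 + 20.61 + 6.40
= 297.01 mOsm/kg ≈ 297.0 mOsm/kg
Osmolar gap = measured − calculated = 298 − 297.0 = 1.0 mOsm/kg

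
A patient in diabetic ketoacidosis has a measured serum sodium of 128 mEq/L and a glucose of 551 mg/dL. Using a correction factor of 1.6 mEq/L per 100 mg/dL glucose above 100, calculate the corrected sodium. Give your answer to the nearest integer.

Corrected Na = measured Na + 1.6 · (glucose − 100)/100
= 128 + 1.6 · (551 − 100)/100
= 128 + 7.2
= 135.2 mEq/L

135 mEq/L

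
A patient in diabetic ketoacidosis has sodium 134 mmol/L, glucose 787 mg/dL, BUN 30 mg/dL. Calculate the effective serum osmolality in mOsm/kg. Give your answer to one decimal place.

Effective osmolality excludes urea (freely permeant across cell membranes):
2·Na + glucose/18
= 2·134 + 787/18
= 268 + 43.72
= 311.72 mOsm/kg

311.7 mOsm/kg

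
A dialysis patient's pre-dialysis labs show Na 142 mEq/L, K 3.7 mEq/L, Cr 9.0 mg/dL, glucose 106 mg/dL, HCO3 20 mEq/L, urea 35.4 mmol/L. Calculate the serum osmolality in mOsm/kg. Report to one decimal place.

325.3 mOsm/kg

Calculated osmolality = 2·Na + glucose/18 + urea
= 2·142 + 106/18 + 35.4
= 284 + 5.89 + 35.40
= 325.29 mOsm/kg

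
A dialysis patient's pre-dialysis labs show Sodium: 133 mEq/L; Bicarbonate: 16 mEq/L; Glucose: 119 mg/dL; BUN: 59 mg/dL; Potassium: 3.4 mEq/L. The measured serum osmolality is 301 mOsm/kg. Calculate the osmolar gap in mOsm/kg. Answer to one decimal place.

Calculated osmolality = 2·Na + glucose/18 + BUN/2.8
= 2·133 + 119/18 + 59/2.8
= 266 + 6.61 + 21.07
= 293.68 mOsm/kg ≈ 293.7 mOsm/kg
Osmolar gap = measured − calculated = 301 − 293.7 = 7.3 mOsm/kg

7.3 mOsm/kg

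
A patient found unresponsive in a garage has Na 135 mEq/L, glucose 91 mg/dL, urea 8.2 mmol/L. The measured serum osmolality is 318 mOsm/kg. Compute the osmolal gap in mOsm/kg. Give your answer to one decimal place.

Calculated osmolality = 2·Na + glucose/18 + urea
= 2·135 + 91/18 + 8.2
= 270 + 5.06 + 8.20
= 283.26 mOsm/kg ≈ 283.3 mOsm/kg
Osmolar gap = measured − calculated = 318 − 283.3 = 34.7 mOsm/kg

34.7 mOsm/kg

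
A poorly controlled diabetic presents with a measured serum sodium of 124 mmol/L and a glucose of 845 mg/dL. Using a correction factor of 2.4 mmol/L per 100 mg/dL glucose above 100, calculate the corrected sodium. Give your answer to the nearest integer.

142 mmol/L

Corrected Na = measured Na + 2.4 · (glucose − 100)/100
= 124 + 2.4 · (845 − 100)/100
= 124 + 17.9
= 141.9 mmol/L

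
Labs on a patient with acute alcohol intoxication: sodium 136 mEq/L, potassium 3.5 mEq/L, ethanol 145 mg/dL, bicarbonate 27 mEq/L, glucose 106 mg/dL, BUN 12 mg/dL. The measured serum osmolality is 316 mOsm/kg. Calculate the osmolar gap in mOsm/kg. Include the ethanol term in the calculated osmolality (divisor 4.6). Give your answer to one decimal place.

Calculated osmolality = 2·Na + glucose/18 + BUN/2.8 + ethanol/4.6
= 2·136 + 106/18 + 12/2.8 + 145/4.6
= 272 + 5.89 + 4.29 + 31.52
= 313.7 mOsm/kg ≈ 313.7 mOsm/kg
Osmolar gap = measured − calculated = 316 − 313.7 = 2.3 mOsm/kg

2.3 mOsm/kg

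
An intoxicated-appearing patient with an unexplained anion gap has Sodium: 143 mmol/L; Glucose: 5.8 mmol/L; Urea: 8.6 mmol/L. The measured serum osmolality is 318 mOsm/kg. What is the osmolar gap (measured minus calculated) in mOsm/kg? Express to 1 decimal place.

17.6 mOsm/kg

Calculated osmolality = 2·Na + glucose + urea
= 2·143 + 5.8 + 8.6
= 286 + 5.80 + 8.60
= 300.4 mOsm/kg ≈ 300.4 mOsm/kg
Osmolar gap = measured − calculated = 318 − 300.4 = 17.6 mOsm/kg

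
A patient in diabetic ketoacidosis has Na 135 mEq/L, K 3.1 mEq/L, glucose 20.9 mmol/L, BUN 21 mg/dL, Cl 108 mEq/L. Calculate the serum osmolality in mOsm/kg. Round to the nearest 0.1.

298.4 mOsm/kg

Calculated osmolality = 2·Na + glucose + BUN/2.8
= 2·135 + 20.9 + 21/2.8
= 270 + 20.90 + 7.50
= 298.4 mOsm/kg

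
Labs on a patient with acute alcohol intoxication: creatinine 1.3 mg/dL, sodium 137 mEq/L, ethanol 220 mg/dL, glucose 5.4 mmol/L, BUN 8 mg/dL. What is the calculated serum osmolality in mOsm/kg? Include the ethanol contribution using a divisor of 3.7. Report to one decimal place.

Calculated osmolality = 2·Na + glucose + BUN/2.8 + ethanol/3.7
= 2·137 + 5.4 + 8/2.8 + 220/3.7
= 274 + 5.40 + 2.86 + 59.46
= 341.72 mOsm/kg

341.7 mOsm/kg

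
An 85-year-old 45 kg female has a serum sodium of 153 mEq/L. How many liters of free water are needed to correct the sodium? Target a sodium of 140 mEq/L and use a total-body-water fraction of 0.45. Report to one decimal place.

1.9 L

TBW = 0.45 · 45 = 20.25 L
Free water deficit = TBW · (Na/140 − 1)
= 20.25 · (153/140 − 1)
= 20.25 · 0.0929
= 1.88 L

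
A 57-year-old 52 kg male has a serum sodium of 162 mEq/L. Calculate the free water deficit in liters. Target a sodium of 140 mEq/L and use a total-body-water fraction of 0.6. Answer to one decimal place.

4.9 L

TBW = 0.6 · 52 = 31.2 L
Free water deficit = TBW · (Na/140 − 1)
= 31.2 · (162/140 − 1)
= 31.2 · 0.1571
= 4.9 L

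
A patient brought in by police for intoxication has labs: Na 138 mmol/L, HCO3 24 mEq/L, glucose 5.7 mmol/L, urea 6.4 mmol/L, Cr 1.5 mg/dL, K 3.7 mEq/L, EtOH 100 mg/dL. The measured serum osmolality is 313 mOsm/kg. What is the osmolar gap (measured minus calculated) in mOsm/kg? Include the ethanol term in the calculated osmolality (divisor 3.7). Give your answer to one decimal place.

-2.1 mOsm/kg

Calculated osmolality = 2·Na + glucose + urea + ethanol/3.7
= 2·138 + 5.7 + 6.4 + 100/3.7
= 276 + 5.70 + 6.40 + 27.03
= 315.13 mOsm/kg ≈ 315.1 mOsm/kg
Osmolar gap = measured − calculated = 313 − 315.1 = -2.1 mOsm/kg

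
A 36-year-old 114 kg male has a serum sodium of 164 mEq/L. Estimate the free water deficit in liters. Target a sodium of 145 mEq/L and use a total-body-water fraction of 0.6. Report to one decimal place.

9.0 L

TBW = 0.6 · 114 = 68.4 L
Free water deficit = TBW · (Na/145 − 1)
= 68.4 · (164/145 − 1)
= 68.4 · 0.131
= 8.96 L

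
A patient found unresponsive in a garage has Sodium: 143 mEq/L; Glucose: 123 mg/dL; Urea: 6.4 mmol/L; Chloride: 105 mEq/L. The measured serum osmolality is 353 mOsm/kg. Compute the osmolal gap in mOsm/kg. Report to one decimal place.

Calculated osmolality = 2·Na + glucose/18 + urea
= 2·143 + 123/18 + 6.4
= 286 + 6.83 + 6.40
= 299.23 mOsm/kg ≈ 299.2 mOsm/kg
Osmolar gap = measured − calculated = 353 − 299.2 = 53.8 mOsm/kg

53.8 mOsm/kg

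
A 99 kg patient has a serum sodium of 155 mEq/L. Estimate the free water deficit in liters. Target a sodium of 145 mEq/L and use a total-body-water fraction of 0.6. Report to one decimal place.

4.1 L

TBW = 0.6 · 99 = 59.4 L
Free water deficit = TBW · (Na/145 − 1)
= 59.4 · (155/145 − 1)
= 59.4 · 0.069
= 4.1 L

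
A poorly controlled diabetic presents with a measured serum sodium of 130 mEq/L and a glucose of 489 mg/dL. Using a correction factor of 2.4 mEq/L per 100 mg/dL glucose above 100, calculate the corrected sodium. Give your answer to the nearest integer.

139 mEq/L

Corrected Na = measured Na + 2.4 · (glucose − 100)/100
= 130 + 2.4 · (489 − 100)/100
= 130 + 9.3
= 139.3 mEq/L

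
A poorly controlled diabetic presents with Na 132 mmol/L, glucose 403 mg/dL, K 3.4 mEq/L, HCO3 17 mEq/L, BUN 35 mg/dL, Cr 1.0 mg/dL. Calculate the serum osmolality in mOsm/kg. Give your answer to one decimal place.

298.9 mOsm/kg

Calculated osmolality = 2·Na + glucose/18 + BUN/2.8
= 2·132 + 403/18 + 35/2.8
= 264 + 22.39 + 12.50
= 298.89 mOsm/kg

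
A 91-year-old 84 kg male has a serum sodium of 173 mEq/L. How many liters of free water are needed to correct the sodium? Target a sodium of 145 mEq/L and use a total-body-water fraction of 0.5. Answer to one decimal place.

TBW = 0.5 · 84 = 42 L
Free water deficit = TBW · (Na/145 − 1)
= 42 · (173/145 − 1)
= 42 · 0.1931
= 8.11 L

8.1 L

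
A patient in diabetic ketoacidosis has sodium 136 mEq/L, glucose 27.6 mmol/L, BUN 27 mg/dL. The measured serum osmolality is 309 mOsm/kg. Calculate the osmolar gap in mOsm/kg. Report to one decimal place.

-0.2 mOsm/kg

Calculated osmolality = 2·Na + glucose + BUN/2.8
= 2·136 + 27.6 + 27/2.8
= 272 + 27.60 + 9.64
= 309.24 mOsm/kg ≈ 309.2 mOsm/kg
Osmolar gap = measured − calculated = 309 − 309.2 = -0.2 mOsm/kg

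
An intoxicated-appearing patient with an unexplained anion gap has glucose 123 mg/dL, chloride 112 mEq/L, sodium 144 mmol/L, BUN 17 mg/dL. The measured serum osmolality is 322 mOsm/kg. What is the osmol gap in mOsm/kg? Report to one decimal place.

21.1 mOsm/kg

Calculated osmolality = 2·Na + glucose/18 + BUN/2.8
= 2·144 + 123/18 + 17/2.8
= 288 + 6.83 + 6.07
= 300.9 mOsm/kg ≈ 300.9 mOsm/kg
Osmolar gap = measured − calculated = 322 − 300.9 = 21.1 mOsm/kg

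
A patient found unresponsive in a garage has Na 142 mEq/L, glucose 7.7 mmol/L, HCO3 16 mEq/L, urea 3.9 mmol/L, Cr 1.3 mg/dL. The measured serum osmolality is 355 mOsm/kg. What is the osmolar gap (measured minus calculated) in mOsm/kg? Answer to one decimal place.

59.4 mOsm/kg

Calculated osmolality = 2·Na + glucose + urea
= 2·142 + 7.7 + 3.9
= 284 + 7.70 + 3.90
= 295.6 mOsm/kg ≈ 295.6 mOsm/kg
Osmolar gap = measured − calculated = 355 − 295.6 = 59.4 mOsm/kg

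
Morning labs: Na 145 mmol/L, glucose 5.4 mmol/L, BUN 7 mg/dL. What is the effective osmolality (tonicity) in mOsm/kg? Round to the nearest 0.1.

Effective osmolality excludes urea (freely permeant across cell membranes):
2·Na + glucose
= 2·145 + 5.4
= 290 + 5.4
= 295.4 mOsm/kg

295.4 mOsm/kg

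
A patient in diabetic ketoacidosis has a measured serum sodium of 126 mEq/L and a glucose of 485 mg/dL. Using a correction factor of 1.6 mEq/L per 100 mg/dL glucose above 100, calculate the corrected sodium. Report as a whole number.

Corrected Na = measured Na + 1.6 · (glucose − 100)/100
= 126 + 1.6 · (485 − 100)/100
= 126 + 6.2
= 132.2 mEq/L

132 mEq/L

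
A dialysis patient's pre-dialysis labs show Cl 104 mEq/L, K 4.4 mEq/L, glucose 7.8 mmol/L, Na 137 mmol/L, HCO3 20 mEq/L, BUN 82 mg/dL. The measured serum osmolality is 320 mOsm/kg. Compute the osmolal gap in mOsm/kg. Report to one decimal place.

8.9 mOsm/kg

Calculated osmolality = 2·Na + glucose + BUN/2.8
= 2·137 + 7.8 + 82/2.8
= 274 + 7.80 + 29.29
= 311.09 mOsm/kg ≈ 311.1 mOsm/kg
Osmolar gap = measured − calculated = 320 − 311.1 = 8.9 mOsm/kg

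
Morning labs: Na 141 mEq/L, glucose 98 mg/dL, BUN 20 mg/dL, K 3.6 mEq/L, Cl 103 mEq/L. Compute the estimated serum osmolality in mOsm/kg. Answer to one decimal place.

294.6 mOsm/kg

Calculated osmolality = 2·Na + glucose/18 + BUN/2.8
= 2·141 + 98/18 + 20/2.8
= 282 + 5.44 + 7.14
= 294.58 mOsm/kg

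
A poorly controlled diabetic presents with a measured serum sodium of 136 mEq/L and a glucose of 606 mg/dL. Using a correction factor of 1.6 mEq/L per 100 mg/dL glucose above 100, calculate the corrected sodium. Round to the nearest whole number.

Corrected Na = measured Na + 1.6 · (glucose − 100)/100
= 136 + 1.6 · (606 − 100)/100
= 136 + 8.1
= 144.1 mEq/L

144 mEq/L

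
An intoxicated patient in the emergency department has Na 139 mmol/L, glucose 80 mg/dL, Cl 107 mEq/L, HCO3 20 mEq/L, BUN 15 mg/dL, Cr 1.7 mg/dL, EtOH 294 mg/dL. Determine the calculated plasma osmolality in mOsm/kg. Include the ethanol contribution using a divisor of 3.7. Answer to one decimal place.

367.3 mOsm/kg

Calculated osmolality = 2·Na + glucose/18 + BUN/2.8 + ethanol/3.7
= 2·139 + 80/18 + 15/2.8 + 294/3.7
= 278 + 4.44 + 5.36 + 79.46
= 367.26 mOsm/kg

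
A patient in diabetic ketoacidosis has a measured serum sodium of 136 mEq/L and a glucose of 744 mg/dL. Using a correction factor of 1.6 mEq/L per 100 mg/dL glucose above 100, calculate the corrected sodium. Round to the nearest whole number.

Corrected Na = measured Na + 1.6 · (glucose − 100)/100
= 136 + 1.6 · (744 − 100)/100
= 136 + 10.3
= 146.3 mEq/L

146 mEq/L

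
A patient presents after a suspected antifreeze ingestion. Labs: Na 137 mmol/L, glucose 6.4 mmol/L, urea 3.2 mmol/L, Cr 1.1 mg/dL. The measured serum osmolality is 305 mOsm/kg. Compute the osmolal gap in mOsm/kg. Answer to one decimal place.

Calculated osmolality = 2·Na + glucose + urea
= 2·137 + 6.4 + 3.2
= 274 + 6.40 + 3.20
= 283.6 mOsm/kg ≈ 283.6 mOsm/kg
Osmolar gap = measured − calculated = 305 − 283.6 = 21.4 mOsm/kg

21.4 mOsm/kg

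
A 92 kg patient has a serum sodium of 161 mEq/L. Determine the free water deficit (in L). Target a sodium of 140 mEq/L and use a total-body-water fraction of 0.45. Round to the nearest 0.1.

TBW = 0.45 · 92 = 41.4 L
Free water deficit = TBW · (Na/140 − 1)
= 41.4 · (161/140 − 1)
= 41.4 · 0.15
= 6.21 L

6.2 L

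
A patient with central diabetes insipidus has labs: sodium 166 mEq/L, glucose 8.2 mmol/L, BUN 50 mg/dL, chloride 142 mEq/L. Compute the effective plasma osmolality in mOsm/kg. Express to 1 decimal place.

Effective osmolality excludes urea (freely permeant across cell membranes):
2·Na + glucose
= 2·166 + 8.2
= 332 + 8.2
= 340.2 mOsm/kg

340.2 mOsm/kg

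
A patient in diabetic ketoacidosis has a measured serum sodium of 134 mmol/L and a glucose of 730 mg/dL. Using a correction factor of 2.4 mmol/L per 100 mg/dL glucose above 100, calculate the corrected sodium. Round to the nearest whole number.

149 mmol/L

Corrected Na = measured Na + 2.4 · (glucose − 100)/100
= 134 + 2.4 · (730 − 100)/100
= 134 + 15.1
= 149.1 mmol/L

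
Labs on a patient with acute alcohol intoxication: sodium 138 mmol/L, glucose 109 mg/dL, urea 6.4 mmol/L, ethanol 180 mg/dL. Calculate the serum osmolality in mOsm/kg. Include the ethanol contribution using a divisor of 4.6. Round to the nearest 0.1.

Calculated osmolality = 2·Na + glucose/18 + urea + ethanol/4.6
= 2·138 + 109/18 + 6.4 + 180/4.6
= 276 + 6.06 + 6.40 + 39.13
= 327.59 mOsm/kg

327.6 mOsm/kg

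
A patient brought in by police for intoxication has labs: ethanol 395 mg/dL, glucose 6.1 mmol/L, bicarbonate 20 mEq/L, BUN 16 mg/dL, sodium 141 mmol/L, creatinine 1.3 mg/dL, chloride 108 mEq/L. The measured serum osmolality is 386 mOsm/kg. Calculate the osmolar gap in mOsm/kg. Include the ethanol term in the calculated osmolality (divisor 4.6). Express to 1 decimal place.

6.3 mOsm/kg

Calculated osmolality = 2·Na + glucose + BUN/2.8 + ethanol/4.6
= 2·141 + 6.1 + 16/2.8 + 395/4.6
= 282 + 6.10 + 5.71 + 85.87
= 379.68 mOsm/kg ≈ 379.7 mOsm/kg
Osmolar gap = measured − calculated = 386 − 379.7 = 6.3 mOsm/kg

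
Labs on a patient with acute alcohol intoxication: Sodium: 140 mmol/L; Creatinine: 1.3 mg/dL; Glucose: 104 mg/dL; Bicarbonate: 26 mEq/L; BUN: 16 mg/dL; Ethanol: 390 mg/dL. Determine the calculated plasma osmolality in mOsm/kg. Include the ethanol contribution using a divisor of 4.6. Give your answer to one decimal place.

376.3 mOsm/kg

Calculated osmolality = 2·Na + glucose/18 + BUN/2.8 + ethanol/4.6
= 2·140 + 104/18 + 16/2.8 + 390/4.6
= 280 + 5.78 + 5.71 + 84.78
= 376.27 mOsm/kg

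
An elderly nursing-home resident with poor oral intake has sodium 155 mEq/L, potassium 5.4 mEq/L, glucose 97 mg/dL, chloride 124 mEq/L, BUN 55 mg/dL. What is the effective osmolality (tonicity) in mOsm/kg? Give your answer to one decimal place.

315.4 mOsm/kg

Effective osmolality excludes urea (freely permeant across cell membranes):
2·Na + glucose/18
= 2·155 + 97/18
= 310 + 5.39
= 315.39 mOsm/kg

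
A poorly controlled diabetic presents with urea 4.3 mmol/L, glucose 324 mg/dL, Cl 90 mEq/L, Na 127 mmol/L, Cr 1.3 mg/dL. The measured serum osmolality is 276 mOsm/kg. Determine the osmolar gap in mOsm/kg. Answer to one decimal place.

-0.3 mOsm/kg

Calculated osmolality = 2·Na + glucose/18 + urea
= 2·127 + 324/18 + 4.3
= 254 + 18 + 4.30
= 276.3 mOsm/kg ≈ 276.3 mOsm/kg
Osmolar gap = measured − calculated = 276 − 276.3 = -0.3 mOsm/kg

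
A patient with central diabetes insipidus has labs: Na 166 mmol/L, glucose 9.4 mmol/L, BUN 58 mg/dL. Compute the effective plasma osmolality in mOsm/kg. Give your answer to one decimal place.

Effective osmolality excludes urea (freely permeant across cell membranes):
2·Na + glucose
= 2·166 + 9.4
= 332 + 9.4
= 341.4 mOsm/kg

341.4 mOsm/kg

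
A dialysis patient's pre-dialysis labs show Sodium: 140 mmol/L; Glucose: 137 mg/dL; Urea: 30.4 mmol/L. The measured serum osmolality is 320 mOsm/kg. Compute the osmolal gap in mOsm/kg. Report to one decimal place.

Calculated osmolality = 2·Na + glucose/18 + urea
= 2·140 + 137/18 + 30.4
= 280 + 7.61 + 30.40
= 318.01 mOsm/kg ≈ 318.0 mOsm/kg
Osmolar gap = measured − calculated = 320 − 318.0 = 2.0 mOsm/kg

2.0 mOsm/kg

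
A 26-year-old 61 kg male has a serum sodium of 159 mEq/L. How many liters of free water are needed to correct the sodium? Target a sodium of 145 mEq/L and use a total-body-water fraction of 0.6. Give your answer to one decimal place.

TBW = 0.6 · 61 = 36.6 L
Free water deficit = TBW · (Na/145 − 1)
= 36.6 · (159/145 − 1)
= 36.6 · 0.0966
= 3.54 L

3.5 L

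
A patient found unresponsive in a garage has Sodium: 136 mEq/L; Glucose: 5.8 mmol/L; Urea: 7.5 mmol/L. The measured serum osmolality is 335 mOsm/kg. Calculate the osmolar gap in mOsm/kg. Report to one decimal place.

49.7 mOsm/kg

Calculated osmolality = 2·Na + glucose + urea
= 2·136 + 5.8 + 7.5
= 272 + 5.80 + 7.50
= 285.3 mOsm/kg ≈ 285.3 mOsm/kg
Osmolar gap = measured − calculated = 335 − 285.3 = 49.7 mOsm/kg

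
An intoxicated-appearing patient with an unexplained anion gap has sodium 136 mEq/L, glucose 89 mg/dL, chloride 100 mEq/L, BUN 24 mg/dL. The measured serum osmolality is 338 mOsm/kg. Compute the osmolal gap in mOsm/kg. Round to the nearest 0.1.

Calculated osmolality = 2·Na + glucose/18 + BUN/2.8
= 2·136 + 89/18 + 24/2.8
= 272 + 4.94 + 8.57
= 285.51 mOsm/kg ≈ 285.5 mOsm/kg
Osmolar gap = measured − calculated = 338 − 285.5 = 52.5 mOsm/kg

52.5 mOsm/kg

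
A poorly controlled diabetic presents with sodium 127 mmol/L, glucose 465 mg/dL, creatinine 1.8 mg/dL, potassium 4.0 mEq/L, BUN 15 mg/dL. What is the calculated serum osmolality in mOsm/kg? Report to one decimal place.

285.2 mOsm/kg

Calculated osmolality = 2·Na + glucose/18 + BUN/2.8
= 2·127 + 465/18 + 15/2.8
= 254 + 25.83 + 5.36
= 285.19 mOsm/kg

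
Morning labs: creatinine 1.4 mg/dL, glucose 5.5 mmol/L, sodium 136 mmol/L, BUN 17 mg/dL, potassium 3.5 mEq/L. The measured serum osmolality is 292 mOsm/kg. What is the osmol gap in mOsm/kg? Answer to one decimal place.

Calculated osmolality = 2·Na + glucose + BUN/2.8
= 2·136 + 5.5 + 17/2.8
= 272 + 5.50 + 6.07
= 283.57 mOsm/kg ≈ 283.6 mOsm/kg
Osmolar gap = measured − calculated = 292 − 283.6 = 8.4 mOsm/kg

8.4 mOsm/kg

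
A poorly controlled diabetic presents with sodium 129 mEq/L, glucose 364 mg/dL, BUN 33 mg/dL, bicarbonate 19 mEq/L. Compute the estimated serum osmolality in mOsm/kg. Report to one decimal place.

290.0 mOsm/kg

Calculated osmolality = 2·Na + glucose/18 + BUN/2.8
= 2·129 + 364/18 + 33/2.8
= 258 + 20.22 + 11.79
= 290.01 mOsm/kg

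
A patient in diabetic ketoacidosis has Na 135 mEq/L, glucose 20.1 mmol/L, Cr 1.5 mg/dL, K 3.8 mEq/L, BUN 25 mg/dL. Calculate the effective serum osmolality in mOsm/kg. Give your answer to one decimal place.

Effective osmolality excludes urea (freely permeant across cell membranes):
2·Na + glucose
= 2·135 + 20.1
= 270 + 20.1
= 290.1 mOsm/kg

290.1 mOsm/kg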